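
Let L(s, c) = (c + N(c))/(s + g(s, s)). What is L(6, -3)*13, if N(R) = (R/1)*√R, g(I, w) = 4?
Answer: -39/10 - 39*I*√3/10 ≈ -3.9 - 6.755*I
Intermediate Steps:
N(R) = R^(3/2) (N(R) = (R*1)*√R = R*√R = R^(3/2))
L(s, c) = (c + c^(3/2))/(4 + s) (L(s, c) = (c + c^(3/2))/(s + 4) = (c + c^(3/2))/(4 + s))
L(6, -3)*13 = ((-3 + (-3)^(3/2))/(4 + 6))*13 = ((-3 - 3*I*√3)/10)*13 = (-3/10 - 3*I*√3/10)*13 = -39/10 - 39*I*√3/10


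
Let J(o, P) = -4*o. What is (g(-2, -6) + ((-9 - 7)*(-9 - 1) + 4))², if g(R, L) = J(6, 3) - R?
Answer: 20164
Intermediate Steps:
g(R, L) = -24 - R (g(R, L) = -4*6 - R = -24 - R)
(g(-2, -6) + ((-9 - 7)*(-9 - 1) + 4))² = ((-24 - 1*(-2)) + ((-9 - 7)*(-9 - 1) + 4))² = ((-24 + 2) + (-16*(-10) + 4))² = (-22 + (160 + 4))² = (-22 + 164)² = 142² = 20164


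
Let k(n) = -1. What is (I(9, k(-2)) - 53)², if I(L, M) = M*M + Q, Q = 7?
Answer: 2025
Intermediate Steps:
I(L, M) = 7 + M² (I(L, M) = M*M + 7 = M² + 7 = 7 + M²)
(I(9, k(-2)) - 53)² = ((7 + (-1)²) - 53)² = ((7 + 1) - 53)² = (8 - 53)² = (-45)² = 2025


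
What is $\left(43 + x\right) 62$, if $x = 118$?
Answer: $9982$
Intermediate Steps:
$\left(43 + x\right) 62 = \left(43 + 118\right) 62 = 161 \cdot 62 = 9982$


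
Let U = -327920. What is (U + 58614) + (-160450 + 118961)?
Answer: -310795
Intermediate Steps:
(U + 58614) + (-160450 + 118961) = (-327920 + 58614) + (-160450 + 118961) = -269306 - 41489 = -310795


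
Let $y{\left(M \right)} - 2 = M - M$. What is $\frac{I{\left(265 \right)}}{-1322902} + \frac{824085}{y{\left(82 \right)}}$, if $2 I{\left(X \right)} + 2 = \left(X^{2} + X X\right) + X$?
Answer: $\frac{1090183553957}{2645804} \approx 4.1204 \cdot 10^{5}$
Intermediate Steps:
$y{\left(M \right)} = 2$ ($y{\left(M \right)} = 2 + \left(M - M\right) = 2 + 0 = 2$)
$I{\left(X \right)} = -1 + X^{2} + \frac{X}{2}$ ($I{\left(X \right)} = -1 + \frac{\left(X^{2} + X X\right) + X}{2} = -1 + \frac{\left(X^{2} + X^{2}\right) + X}{2} = -1 + \frac{2 X^{2} + X}{2} = -1 + \frac{X + 2 X^{2}}{2} = -1 + \left(X^{2} + \frac{X}{2}\right) = -1 + X^{2} + \frac{X}{2}$)
$\frac{I{\left(265 \right)}}{-1322902} + \frac{824085}{y{\left(82 \right)}} = \frac{-1 + 265^{2} + \frac{1}{2} \cdot 265}{-1322902} + \frac{824085}{2} = \left(-1 + 70225 + \frac{265}{2}\right) \left(- \frac{1}{1322902}\right) + 824085 \cdot \frac{1}{2} = \frac{140713}{2} \left(- \frac{1}{1322902}\right) + \frac{824085}{2} = - \frac{140713}{2645804} + \frac{824085}{2} = \frac{1090183553957}{2645804}$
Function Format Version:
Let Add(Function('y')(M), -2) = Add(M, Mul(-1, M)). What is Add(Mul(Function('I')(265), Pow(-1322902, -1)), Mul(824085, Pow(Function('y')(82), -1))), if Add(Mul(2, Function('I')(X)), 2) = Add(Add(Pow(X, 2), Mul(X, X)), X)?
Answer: Rational(1090183553957, 2645804) ≈ 4.1204e+5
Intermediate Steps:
Function('y')(M) = 2 (Function('y')(M) = Add(2, Add(M, Mul(-1, M))) = Add(2, 0) = 2)
Function('I')(X) = Add(-1, Pow(X, 2), Mul(Rational(1, 2), X)) (Function('I')(X) = Add(-1, Mul(Rational(1, 2), Add(Add(Pow(X, 2), Mul(X, X)), X))) = Add(-1, Mul(Rational(1, 2), Add(Add(Pow(X, 2), Pow(X, 2)), X))) = Add(-1, Mul(Rational(1, 2), Add(Mul(2, Pow(X, 2)), X))) = Add(-1, Mul(Rational(1, 2), Add(X, Mul(2, Pow(X, 2))))) = Add(-1, Add(Pow(X, 2), Mul(Rational(1, 2), X))) = Add(-1, Pow(X, 2), Mul(Rational(1, 2), X)))
Add(Mul(Function('I')(265), Pow(-1322902, -1)), Mul(824085, Pow(Function('y')(82), -1))) = Add(Mul(Add(-1, Pow(265, 2), Mul(Rational(1, 2), 265)), Pow(-1322902, -1)), Mul(824085, Pow(2, -1))) = Add(Mul(Add(-1, 70225, Rational(265, 2)), Rational(-1, 1322902)), Mul(824085, Rational(1, 2))) = Add(Mul(Rational(140713, 2), Rational(-1, 1322902)), Rational(824085, 2)) = Add(Rational(-140713, 2645804), Rational(824085, 2)) = Rational(1090183553957, 2645804)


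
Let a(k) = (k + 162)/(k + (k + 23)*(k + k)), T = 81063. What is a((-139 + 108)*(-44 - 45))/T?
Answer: 2921/1244627926605 ≈ 2.3469e-9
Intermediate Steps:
a(k) = (162 + k)/(k + 2*k*(23 + k)) (a(k) = (162 + k)/(k + (23 + k)*(2*k)) = (162 + k)/(k + 2*k*(23 + k)))
a((-139 + 108)*(-44 - 45))/T = ((162 + (-139 + 108)*(-44 - 45))/((((-139 + 108)*(-44 - 45)))*(47 + 2*((-139 + 108)*(-44 - 45)))))/81063 = ((162 - 31*(-89))/(((-31*(-89)))*(47 + 2*(-31*(-89)))))*(1/81063) = ((162 + 2759)/(2759*(47 + 2*2759)))*(1/81063) = ((1/2759)*2921/(47 + 5518))*(1/81063) = ((1/2759)*2921/5565)*(1/81063) = ((1/2759)*(1/5565)*2921)*(1/81063) = (2921/15353835)*(1/81063) = 2921/1244627926605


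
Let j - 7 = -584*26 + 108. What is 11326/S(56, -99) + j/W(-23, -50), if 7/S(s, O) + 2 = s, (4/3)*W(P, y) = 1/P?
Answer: 549488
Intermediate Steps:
W(P, y) = 3/(4*P)
S(s, O) = 7/(-2 + s)
j = -15069 (j = 7 + (-584*26 + 108) = 7 + (-15184 + 108) = 7 - 15076 = -15069)
11326/S(56, -99) + j/W(-23, -50) = 11326/((7/(-2 + 56))) - 15069/((¾)/(-23)) = 11326/((7/54)) - 15069/((¾)*(-1/23)) = 11326/((7*(1/54))) - 15069/(-3/92) = 11326/(7/54) - 15069*(-92/3) = 11326*(54/7) + 462116 = 87372 + 462116 = 549488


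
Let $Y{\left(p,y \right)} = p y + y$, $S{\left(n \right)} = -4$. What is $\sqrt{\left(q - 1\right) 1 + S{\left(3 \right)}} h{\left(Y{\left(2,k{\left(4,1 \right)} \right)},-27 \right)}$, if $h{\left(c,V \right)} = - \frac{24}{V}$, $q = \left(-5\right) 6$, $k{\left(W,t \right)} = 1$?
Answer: $\frac{8 i \sqrt{35}}{9} \approx 5.2587 i$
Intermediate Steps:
$Y{\left(p,y \right)} = y + p y$
$q = -30$
$\sqrt{\left(q - 1\right) 1 + S{\left(3 \right)}} h{\left(Y{\left(2,k{\left(4,1 \right)} \right)},-27 \right)} = \sqrt{\left(-30 - 1\right) 1 - 4} \left(- \frac{24}{-27}\right) = \sqrt{\left(-31\right) 1 - 4} \left(\left(-24\right) \left(- \frac{1}{27}\right)\right) = \sqrt{-31 - 4} \cdot \frac{8}{9} = \sqrt{-35} \cdot \frac{8}{9} = i \sqrt{35} \cdot \frac{8}{9} = \frac{8 i \sqrt{35}}{9}$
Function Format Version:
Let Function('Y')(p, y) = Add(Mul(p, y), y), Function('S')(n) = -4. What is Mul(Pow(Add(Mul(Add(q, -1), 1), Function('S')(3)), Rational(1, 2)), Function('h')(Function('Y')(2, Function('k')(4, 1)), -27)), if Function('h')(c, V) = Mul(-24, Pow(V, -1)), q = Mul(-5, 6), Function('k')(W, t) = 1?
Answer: Mul(Rational(8, 9), I, Pow(35, Rational(1, 2))) ≈ Mul(5.2587, I)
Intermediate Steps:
Function('Y')(p, y) = Add(y, Mul(p, y))
q = -30
Mul(Pow(Add(Mul(Add(q, -1), 1), Function('S')(3)), Rational(1, 2)), Function('h')(Function('Y')(2, Function('k')(4, 1)), -27)) = Mul(Pow(Add(Mul(Add(-30, -1), 1), -4), Rational(1, 2)), Mul(-24, Pow(-27, -1))) = Mul(Pow(Add(Mul(-31, 1), -4), Rational(1, 2)), Mul(-24, Rational(-1, 27))) = Mul(Pow(Add(-31, -4), Rational(1, 2)), Rational(8, 9)) = Mul(Pow(-35, Rational(1, 2)), Rational(8, 9)) = Mul(Mul(I, Pow(35, Rational(1, 2))), Rational(8, 9)) = Mul(Rational(8, 9), I, Pow(35, Rational(1, 2)))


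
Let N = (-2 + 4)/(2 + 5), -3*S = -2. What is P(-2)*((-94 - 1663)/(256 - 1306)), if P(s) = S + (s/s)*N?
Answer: 502/315 ≈ 1.5937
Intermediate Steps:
S = ⅔ (S = -⅓*(-2) = ⅔ ≈ 0.66667)
N = 2/7 ≈ 0.28571
P(s) = 20/21 (P(s) = ⅔ + (s/s)*(2/7) = ⅔ + 1*(2/7) = ⅔ + 2/7 = 20/21)
P(-2)*((-94 - 1663)/(256 - 1306)) = 20*((-94 - 1663)/(256 - 1306))/21 = 20*(-1757/(-1050))/21 = 20*(-1757*(-1/1050))/21 = (20/21)*(251/150) = 502/315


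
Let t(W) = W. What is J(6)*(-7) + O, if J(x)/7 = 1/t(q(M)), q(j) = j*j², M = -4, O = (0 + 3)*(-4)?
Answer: -719/64 ≈ -11.234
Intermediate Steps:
O = -12 (O = 3*(-4) = -12)
q(j) = j³
J(x) = -7/64 (J(x) = 7/((-4)³) = 7/(-64) = 7*(-1/64) = -7/64)
J(6)*(-7) + O = -7/64*(-7) - 12 = 49/64 - 12 = -719/64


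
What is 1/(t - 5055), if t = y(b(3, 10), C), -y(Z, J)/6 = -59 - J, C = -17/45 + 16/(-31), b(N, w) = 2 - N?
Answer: -465/2188459 ≈ -0.00021248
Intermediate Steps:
C = -1247/1395 (C = -17*1/45 + 16*(-1/31) = -17/45 - 16/31 = -1247/1395 ≈ -0.89391)
y(Z, J) = 354 + 6*J (y(Z, J) = -6*(-59 - J) = 354 + 6*J)
t = 162116/465 (t = 354 + 6*(-1247/1395) = 354 - 2494/465 = 162116/465 ≈ 348.64)
1/(t - 5055) = 1/(162116/465 - 5055) = 1/(-2188459/465) = -465/2188459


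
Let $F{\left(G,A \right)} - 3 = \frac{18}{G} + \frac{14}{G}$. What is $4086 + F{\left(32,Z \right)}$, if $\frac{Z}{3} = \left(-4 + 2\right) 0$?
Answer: $4090$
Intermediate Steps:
$Z = 0$ ($Z = 3 \left(-4 + 2\right) 0 = 3 \left(\left(-2\right) 0\right) = 3 \cdot 0 = 0$)
$F{\left(G,A \right)} = 3 + \frac{32}{G}$ ($F{\left(G,A \right)} = 3 + \left(\frac{18}{G} + \frac{14}{G}\right) = 3 + \frac{32}{G}$)
$4086 + F{\left(32,Z \right)} = 4086 + \left(3 + \frac{32}{32}\right) = 4086 + \left(3 + 32 \cdot \frac{1}{32}\right) = 4086 + \left(3 + 1\right) = 4086 + 4 = 4090$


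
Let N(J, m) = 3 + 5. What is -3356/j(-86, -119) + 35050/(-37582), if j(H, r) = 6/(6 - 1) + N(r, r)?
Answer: -6872155/18791 ≈ -365.72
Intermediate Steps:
N(J, m) = 8
j(H, r) = 46/5 (j(H, r) = 6/(6 - 1) + 8 = 6/5 + 8 = 46/5)
-3356/j(-86, -119) + 35050/(-37582) = -3356/46/5 + 35050/(-37582) = -3356*5/46 + 35050*(-1/37582) = -8390/23 - 17525/18791 = -6872155/18791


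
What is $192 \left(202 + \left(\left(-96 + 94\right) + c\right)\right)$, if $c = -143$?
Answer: $10944$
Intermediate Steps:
$192 \left(202 + \left(\left(-96 + 94\right) + c\right)\right) = 192 \left(202 + \left(\left(-96 + 94\right) - 143\right)\right) = 192 \left(202 - 145\right) = 192 \cdot 57 = 10944$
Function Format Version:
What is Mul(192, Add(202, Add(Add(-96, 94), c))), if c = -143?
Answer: 10944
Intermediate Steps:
Mul(192, Add(202, Add(Add(-96, 94), c))) = Mul(192, Add(202, Add(Add(-96, 94), -143))) = Mul(192, Add(202, Add(-2, -143))) = Mul(192, Add(202, -145)) = Mul(192, 57) = 10944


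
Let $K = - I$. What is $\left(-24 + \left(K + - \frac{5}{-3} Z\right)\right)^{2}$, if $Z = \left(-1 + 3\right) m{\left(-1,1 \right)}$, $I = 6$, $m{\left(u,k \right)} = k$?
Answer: $\frac{6400}{9} \approx 711.11$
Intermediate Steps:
$Z = 2$ ($Z = \left(-1 + 3\right) 1 = 2 \cdot 1 = 2$)
$K = -6$ ($K = \left(-1\right) 6 = -6$)
$\left(-24 + \left(K + - \frac{5}{-3} Z\right)\right)^{2} = \left(-24 - \left(6 - - \frac{5}{-3} \cdot 2\right)\right)^{2} = \left(-24 - \left(6 - \left(-5\right) \left(- \frac{1}{3}\right) 2\right)\right)^{2} = \left(-24 + \left(-6 + \frac{5}{3} \cdot 2\right)\right)^{2} = \left(-24 + \left(-6 + \frac{10}{3}\right)\right)^{2} = \left(-24 - \frac{8}{3}\right)^{2} = \left(- \frac{80}{3}\right)^{2} = \frac{6400}{9}$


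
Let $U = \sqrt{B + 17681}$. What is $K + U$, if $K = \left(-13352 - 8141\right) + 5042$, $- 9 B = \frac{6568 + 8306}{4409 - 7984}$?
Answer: $-16451 + \frac{\sqrt{81352850007}}{2145} \approx -16318.0$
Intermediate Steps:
$B = \frac{4958}{10725}$ ($B = - \frac{\left(6568 + 8306\right) \frac{1}{4409 - 7984}}{9} = - \frac{14874 \frac{1}{-3575}}{9} = - \frac{14874 \left(- \frac{1}{3575}\right)}{9} = \left(- \frac{1}{9}\right) \left(- \frac{14874}{3575}\right) = \frac{4958}{10725} \approx 0.46228$)
$U = \frac{\sqrt{81352850007}}{2145}$ ($U = \sqrt{\frac{4958}{10725} + 17681} = \sqrt{\frac{189633683}{10725}} = \frac{\sqrt{81352850007}}{2145} \approx 132.97$)
$K = -16451$ ($K = -21493 + 5042 = -16451$)
$K + U = -16451 + \frac{\sqrt{81352850007}}{2145}$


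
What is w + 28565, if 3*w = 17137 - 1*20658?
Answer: 82174/3 ≈ 27391.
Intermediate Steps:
w = -3521/3 (w = (17137 - 1*20658)/3 = (17137 - 20658)/3 = (⅓)*(-3521) = -3521/3 ≈ -1173.7)
w + 28565 = -3521/3 + 28565 = 82174/3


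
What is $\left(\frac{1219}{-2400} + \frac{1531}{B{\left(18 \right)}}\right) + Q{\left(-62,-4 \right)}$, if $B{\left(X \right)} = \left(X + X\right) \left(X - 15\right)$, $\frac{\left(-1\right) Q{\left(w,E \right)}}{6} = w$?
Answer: $\frac{8330429}{21600} \approx 385.67$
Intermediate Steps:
$Q{\left(w,E \right)} = - 6 w$
$B{\left(X \right)} = 2 X \left(-15 + X\right)$
$\left(\frac{1219}{-2400} + \frac{1531}{B{\left(18 \right)}}\right) + Q{\left(-62,-4 \right)} = \left(\frac{1219}{-2400} + \frac{1531}{2 \cdot 18 \left(-15 + 18\right)}\right) - -372 = \left(1219 \left(- \frac{1}{2400}\right) + \frac{1531}{2 \cdot 18 \cdot 3}\right) + 372 = \left(- \frac{1219}{2400} + \frac{1531}{108}\right) + 372 = \frac{295229}{21600} + 372 = \frac{8330429}{21600}$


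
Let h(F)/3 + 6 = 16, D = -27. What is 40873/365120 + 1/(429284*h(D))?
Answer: 1879943261/16793590080 ≈ 0.11194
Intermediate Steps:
h(F) = 30 (h(F) = -18 + 3*16 = -18 + 48 = 30)
40873/365120 + 1/(429284*h(D)) = 40873/365120 + 1/(429284*30) = 40873*(1/365120) + (1/429284)*(1/30) = 5839/52160 + 1/12878520 = 1879943261/16793590080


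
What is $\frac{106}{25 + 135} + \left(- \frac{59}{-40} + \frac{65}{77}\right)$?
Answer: $\frac{18367}{6160} \approx 2.9817$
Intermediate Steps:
$\frac{106}{25 + 135} + \left(- \frac{59}{-40} + \frac{65}{77}\right) = \frac{106}{160} + \left(\left(-59\right) \left(- \frac{1}{40}\right) + 65 \cdot \frac{1}{77}\right) = 106 \cdot \frac{1}{160} + \left(\frac{59}{40} + \frac{65}{77}\right) = \frac{53}{80} + \frac{7143}{3080} = \frac{18367}{6160}$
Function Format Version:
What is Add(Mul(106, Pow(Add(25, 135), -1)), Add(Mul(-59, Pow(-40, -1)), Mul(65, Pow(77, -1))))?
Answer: Rational(18367, 6160) ≈ 2.9817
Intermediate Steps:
Add(Mul(106, Pow(Add(25, 135), -1)), Add(Mul(-59, Pow(-40, -1)), Mul(65, Pow(77, -1)))) = Add(Mul(106, Pow(160, -1)), Add(Mul(-59, Rational(-1, 40)), Mul(65, Rational(1, 77)))) = Add(Mul(106, Rational(1, 160)), Add(Rational(59, 40), Rational(65, 77))) = Add(Rational(53, 80), Rational(7143, 3080)) = Rational(18367, 6160)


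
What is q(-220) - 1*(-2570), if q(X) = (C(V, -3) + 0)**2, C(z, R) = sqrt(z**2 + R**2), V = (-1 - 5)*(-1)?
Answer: 2615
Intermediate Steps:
V = 6 (V = -6*(-1) = 6)
C(z, R) = sqrt(R**2 + z**2)
q(X) = 45 (q(X) = (sqrt((-3)**2 + 6**2) + 0)**2 = (sqrt(9 + 36) + 0)**2 = (sqrt(45) + 0)**2 = (3*sqrt(5) + 0)**2 = (3*sqrt(5))**2 = 45)
q(-220) - 1*(-2570) = 45 - 1*(-2570) = 45 + 2570 = 2615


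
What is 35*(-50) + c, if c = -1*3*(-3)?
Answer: -1741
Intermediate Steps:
c = 9 (c = -3*(-3) = 9)
35*(-50) + c = 35*(-50) + 9 = -1750 + 9 = -1741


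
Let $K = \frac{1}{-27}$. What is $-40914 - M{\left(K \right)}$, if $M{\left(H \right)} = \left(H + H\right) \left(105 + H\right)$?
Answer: $- \frac{29820638}{729} \approx -40906.0$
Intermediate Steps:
$K = - \frac{1}{27} \approx -0.037037$
$M{\left(H \right)} = 2 H \left(105 + H\right)$
$-40914 - M{\left(K \right)} = -40914 - 2 \left(- \frac{1}{27}\right) \left(105 - \frac{1}{27}\right) = -40914 - 2 \left(- \frac{1}{27}\right) \frac{2834}{27} = -40914 - - \frac{5668}{729} = -40914 + \frac{5668}{729} = - \frac{29820638}{729}$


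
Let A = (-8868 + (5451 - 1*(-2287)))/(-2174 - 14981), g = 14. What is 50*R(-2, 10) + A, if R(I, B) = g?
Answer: 2401926/3431 ≈ 700.07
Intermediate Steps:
R(I, B) = 14
A = 226/3431 (A = (-8868 + (5451 + 2287))/(-17155) = (-8868 + 7738)*(-1/17155) = -1130*(-1/17155) = 226/3431 ≈ 0.065870)
50*R(-2, 10) + A = 50*14 + 226/3431 = 700 + 226/3431 = 2401926/3431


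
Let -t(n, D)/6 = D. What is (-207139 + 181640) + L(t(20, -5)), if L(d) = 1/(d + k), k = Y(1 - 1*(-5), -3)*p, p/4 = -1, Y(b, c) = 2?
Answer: -560977/22 ≈ -25499.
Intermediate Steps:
p = -4 (p = 4*(-1) = -4)
k = -8 (k = 2*(-4) = -8)
t(n, D) = -6*D
L(d) = 1/(-8 + d) (L(d) = 1/(d - 8) = 1/(-8 + d))
(-207139 + 181640) + L(t(20, -5)) = (-207139 + 181640) + 1/(-8 - 6*(-5)) = -25499 + 1/(-8 + 30) = -25499 + 1/22 = -560977/22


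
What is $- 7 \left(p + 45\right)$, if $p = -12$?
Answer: $-231$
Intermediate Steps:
$- 7 \left(p + 45\right) = - 7 \left(-12 + 45\right) = \left(-7\right) 33 = -231$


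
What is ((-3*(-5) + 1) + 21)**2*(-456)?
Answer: -624264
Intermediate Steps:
((-3*(-5) + 1) + 21)**2*(-456) = ((15 + 1) + 21)**2*(-456) = (16 + 21)**2*(-456) = 37**2*(-456) = 1369*(-456) = -624264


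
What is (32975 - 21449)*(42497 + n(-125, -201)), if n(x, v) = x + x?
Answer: 486938922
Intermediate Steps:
n(x, v) = 2*x
(32975 - 21449)*(42497 + n(-125, -201)) = (32975 - 21449)*(42497 + 2*(-125)) = 11526*(42497 - 250) = 11526*42247 = 486938922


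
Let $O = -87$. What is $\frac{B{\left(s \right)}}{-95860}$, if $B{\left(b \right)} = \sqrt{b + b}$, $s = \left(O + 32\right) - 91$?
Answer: $- \frac{i \sqrt{73}}{47930} \approx - 0.00017826 i$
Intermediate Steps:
$s = -146$ ($s = \left(-87 + 32\right) - 91 = -55 - 91 = -146$)
$B{\left(b \right)} = \sqrt{2} \sqrt{b}$ ($B{\left(b \right)} = \sqrt{2 b} = \sqrt{2} \sqrt{b}$)
$\frac{B{\left(s \right)}}{-95860} = \frac{\sqrt{2} \sqrt{-146}}{-95860} = \sqrt{2} i \sqrt{146} \left(- \frac{1}{95860}\right) = 2 i \sqrt{73} \left(- \frac{1}{95860}\right) = - \frac{i \sqrt{73}}{47930}$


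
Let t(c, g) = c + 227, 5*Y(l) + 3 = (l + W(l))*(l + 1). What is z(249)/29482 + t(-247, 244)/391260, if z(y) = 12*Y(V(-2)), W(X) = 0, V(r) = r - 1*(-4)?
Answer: 278429/1441890915 ≈ 0.00019310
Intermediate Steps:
V(r) = 4 + r (V(r) = r + 4 = 4 + r)
Y(l) = -3/5 + l*(1 + l)/5 (Y(l) = -3/5 + ((l + 0)*(l + 1))/5 = -3/5 + (l*(1 + l))/5 = -3/5 + l*(1 + l)/5)
t(c, g) = 227 + c
z(y) = 36/5 (z(y) = 12*(-3/5 + (4 - 2)/5 + (4 - 2)**2/5) = 12*(-3/5 + (1/5)*2 + (1/5)*2**2) = 12*(-3/5 + 2/5 + (1/5)*4) = 12*(-3/5 + 2/5 + 4/5) = 12*(3/5) = 36/5)
z(249)/29482 + t(-247, 244)/391260 = (36/5)/29482 + (227 - 247)/391260 = (36/5)*(1/29482) - 20*1/391260 = 18/73705 - 1/19563 = 278429/1441890915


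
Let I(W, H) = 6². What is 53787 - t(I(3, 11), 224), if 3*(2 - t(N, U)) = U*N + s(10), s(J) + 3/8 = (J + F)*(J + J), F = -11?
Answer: 1355189/24 ≈ 56466.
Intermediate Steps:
s(J) = -3/8 + 2*J*(-11 + J) (s(J) = -3/8 + (J - 11)*(J + J) = -3/8 + (-11 + J)*(2*J) = -3/8 + 2*J*(-11 + J))
I(W, H) = 36
t(N, U) = 211/24 - N*U/3 (t(N, U) = 2 - (U*N + (-3/8 - 22*10 + 2*10²))/3 = 2 - (N*U + (-3/8 - 220 + 2*100))/3 = 2 - (N*U + (-3/8 - 220 + 200))/3 = 2 - (N*U - 163/8)/3 = 2 - (-163/8 + N*U)/3 = 2 + (163/24 - N*U/3) = 211/24 - N*U/3)
53787 - t(I(3, 11), 224) = 53787 - (211/24 - ⅓*36*224) = 53787 - (211/24 - 2688) = 53787 - 1*(-64301/24) = 53787 + 64301/24 = 1355189/24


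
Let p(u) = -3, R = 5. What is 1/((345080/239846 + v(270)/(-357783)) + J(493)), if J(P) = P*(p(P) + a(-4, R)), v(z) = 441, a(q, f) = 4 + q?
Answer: -14302136903/21132300815278 ≈ -0.00067679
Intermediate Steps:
J(P) = -3*P (J(P) = P*(-3 + (4 - 4)) = P*(-3 + 0) = P*(-3) = -3*P)
1/((345080/239846 + v(270)/(-357783)) + J(493)) = 1/((345080/239846 + 441/(-357783)) - 3*493) = 1/((345080*(1/239846) + 441*(-1/357783)) - 1479) = 1/((172540/119923 - 147/119261) - 1479) = 1/(20559664259/14302136903 - 1479) = 1/(-21132300815278/14302136903) = -14302136903/21132300815278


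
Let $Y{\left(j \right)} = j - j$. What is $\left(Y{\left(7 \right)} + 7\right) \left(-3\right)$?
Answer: $-21$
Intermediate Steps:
$Y{\left(j \right)} = 0$
$\left(Y{\left(7 \right)} + 7\right) \left(-3\right) = \left(0 + 7\right) \left(-3\right) = 7 \left(-3\right) = -21$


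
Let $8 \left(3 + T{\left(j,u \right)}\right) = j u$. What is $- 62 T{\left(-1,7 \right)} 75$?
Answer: $\frac{72075}{4} \approx 18019.0$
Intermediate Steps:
$T{\left(j,u \right)} = -3 + \frac{j u}{8}$
$- 62 T{\left(-1,7 \right)} 75 = - 62 \left(-3 + \frac{1}{8} \left(-1\right) 7\right) 75 = - 62 \left(-3 - \frac{7}{8}\right) 75 = \left(-62\right) \left(- \frac{31}{8}\right) 75 = \frac{961}{4} \cdot 75 = \frac{72075}{4}$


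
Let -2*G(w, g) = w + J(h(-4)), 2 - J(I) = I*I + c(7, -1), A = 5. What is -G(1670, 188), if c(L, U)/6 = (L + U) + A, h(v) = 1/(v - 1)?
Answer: 40149/50 ≈ 802.98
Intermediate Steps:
h(v) = 1/(-1 + v)
c(L, U) = 30 + 6*L + 6*U (c(L, U) = 6*((L + U) + 5) = 6*(5 + L + U) = 30 + 6*L + 6*U)
J(I) = -64 - I**2 (J(I) = 2 - (I*I + (30 + 6*7 + 6*(-1))) = 2 - (I**2 + (30 + 42 - 6)) = 2 - (I**2 + 66) = 2 - (66 + I**2) = 2 + (-66 - I**2) = -64 - I**2)
G(w, g) = 1601/50 - w/2 (G(w, g) = -(w + (-64 - (1/(-1 - 4))**2))/2 = -(w + (-64 - (1/(-5))**2))/2 = -(w + (-64 - (-1/5)**2))/2 = -(w + (-64 - 1*1/25))/2 = -(w + (-64 - 1/25))/2 = -(w - 1601/25)/2 = -(-1601/25 + w)/2 = 1601/50 - w/2)
-G(1670, 188) = -(1601/50 - 1/2*1670) = -(1601/50 - 835) = -1*(-40149/50) = 40149/50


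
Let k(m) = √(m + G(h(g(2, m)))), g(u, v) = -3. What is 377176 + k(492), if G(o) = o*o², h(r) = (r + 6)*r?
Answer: 377176 + I*√237 ≈ 3.7718e+5 + 15.395*I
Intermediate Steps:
h(r) = r*(6 + r) (h(r) = (6 + r)*r = r*(6 + r))
G(o) = o³
k(m) = √(-729 + m) (k(m) = √(m + (-3*(6 - 3))³) = √(m + (-3*3)³) = √(m + (-9)³) = √(m - 729) = √(-729 + m))
377176 + k(492) = 377176 + √(-729 + 492) = 377176 + √(-237) = 377176 + I*√237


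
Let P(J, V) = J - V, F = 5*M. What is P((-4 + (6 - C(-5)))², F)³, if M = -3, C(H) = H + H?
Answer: 4019679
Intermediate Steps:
C(H) = 2*H
F = -15 (F = 5*(-3) = -15)
P((-4 + (6 - C(-5)))², F)³ = ((-4 + (6 - 2*(-5)))² - 1*(-15))³ = ((-4 + (6 - 1*(-10)))² + 15)³ = ((-4 + (6 + 10))² + 15)³ = ((-4 + 16)² + 15)³ = (12² + 15)³ = (144 + 15)³ = 159³ = 4019679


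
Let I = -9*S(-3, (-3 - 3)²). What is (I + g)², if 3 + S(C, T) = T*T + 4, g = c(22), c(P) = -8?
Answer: 136445761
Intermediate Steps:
g = -8
S(C, T) = 1 + T² (S(C, T) = -3 + (T*T + 4) = -3 + (T² + 4) = -3 + (4 + T²) = 1 + T²)
I = -11673 (I = -9*(1 + ((-3 - 3)²)²) = -9*(1 + ((-6)²)²) = -9*(1 + 36²) = -9*(1 + 1296) = -9*1297 = -11673)
(I + g)² = (-11673 - 8)² = (-11681)² = 136445761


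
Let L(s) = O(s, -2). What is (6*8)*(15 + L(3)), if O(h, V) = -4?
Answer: 528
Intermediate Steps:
L(s) = -4
(6*8)*(15 + L(3)) = (6*8)*(15 - 4) = 48*11 = 528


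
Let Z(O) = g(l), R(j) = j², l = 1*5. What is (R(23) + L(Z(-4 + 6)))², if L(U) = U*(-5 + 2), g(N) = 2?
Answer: 273529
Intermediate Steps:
l = 5
Z(O) = 2
L(U) = -3*U (L(U) = U*(-3) = -3*U)
(R(23) + L(Z(-4 + 6)))² = (23² - 3*2)² = (529 - 6)² = 523² = 273529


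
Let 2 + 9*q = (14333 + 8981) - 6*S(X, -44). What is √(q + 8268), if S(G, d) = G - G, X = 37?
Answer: 2*√24431/3 ≈ 104.20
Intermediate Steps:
S(G, d) = 0
q = 23312/9 (q = -2/9 + ((14333 + 8981) - 6*0)/9 = -2/9 + (23314 + 0)/9 = -2/9 + (⅑)*23314 = -2/9 + 23314/9 = 23312/9 ≈ 2590.2)
√(q + 8268) = √(23312/9 + 8268) = √(97724/9) = 2*√24431/3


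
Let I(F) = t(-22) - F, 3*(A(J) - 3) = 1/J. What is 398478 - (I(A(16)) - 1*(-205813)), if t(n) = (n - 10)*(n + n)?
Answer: 9180481/48 ≈ 1.9126e+5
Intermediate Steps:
t(n) = 2*n*(-10 + n) (t(n) = (-10 + n)*(2*n) = 2*n*(-10 + n))
A(J) = 3 + 1/(3*J) (A(J) = 3 + (1/J)/3 = 3 + 1/(3*J))
I(F) = 1408 - F (I(F) = 2*(-22)*(-10 - 22) - F = 2*(-22)*(-32) - F = 1408 - F)
398478 - (I(A(16)) - 1*(-205813)) = 398478 - ((1408 - (3 + (1/3)/16)) - 1*(-205813)) = 398478 - ((1408 - (3 + (1/3)*(1/16))) + 205813) = 398478 - ((1408 - (3 + 1/48)) + 205813) = 398478 - ((1408 - 1*145/48) + 205813) = 398478 - ((1408 - 145/48) + 205813) = 398478 - (67439/48 + 205813) = 398478 - 1*9946463/48 = 398478 - 9946463/48 = 9180481/48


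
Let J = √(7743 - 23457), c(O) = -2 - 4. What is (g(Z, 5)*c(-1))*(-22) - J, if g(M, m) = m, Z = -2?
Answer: 660 - 9*I*√194 ≈ 660.0 - 125.36*I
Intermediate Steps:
c(O) = -6
J = 9*I*√194 (J = √(-15714) = 9*I*√194 ≈ 125.36*I)
(g(Z, 5)*c(-1))*(-22) - J = (5*(-6))*(-22) - 9*I*√194 = -30*(-22) - 9*I*√194 = 660 - 9*I*√194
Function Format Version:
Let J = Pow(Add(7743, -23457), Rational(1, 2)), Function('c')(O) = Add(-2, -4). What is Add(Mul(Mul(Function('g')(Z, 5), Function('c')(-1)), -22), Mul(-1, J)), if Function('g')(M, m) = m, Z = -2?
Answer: Add(660, Mul(-9, I, Pow(194, Rational(1, 2)))) ≈ Add(660.00, Mul(-125.36, I))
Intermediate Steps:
Function('c')(O) = -6
J = Mul(9, I, Pow(194, Rational(1, 2))) (J = Pow(-15714, Rational(1, 2)) = Mul(9, I, Pow(194, Rational(1, 2))) ≈ Mul(125.36, I))
Add(Mul(Mul(Function('g')(Z, 5), Function('c')(-1)), -22), Mul(-1, J)) = Add(Mul(Mul(5, -6), -22), Mul(-1, Mul(9, I, Pow(194, Rational(1, 2))))) = Add(Mul(-30, -22), Mul(-9, I, Pow(194, Rational(1, 2)))) = Add(660, Mul(-9, I, Pow(194, Rational(1, 2))))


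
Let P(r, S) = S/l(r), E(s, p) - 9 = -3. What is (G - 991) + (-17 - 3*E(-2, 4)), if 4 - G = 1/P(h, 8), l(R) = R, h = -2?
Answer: -4087/4 ≈ -1021.8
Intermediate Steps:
E(s, p) = 6 (E(s, p) = 9 - 3 = 6)
P(r, S) = S/r
G = 17/4 (G = 4 - 1/(8/(-2)) = 4 - 1/(8*(-1/2)) = 4 - 1/(-4) = 4 - 1*(-1/4) = 4 + 1/4 = 17/4 ≈ 4.2500)
(G - 991) + (-17 - 3*E(-2, 4)) = (17/4 - 991) + (-17 - 3*6) = -3947/4 + (-17 - 18) = -3947/4 - 35 = -4087/4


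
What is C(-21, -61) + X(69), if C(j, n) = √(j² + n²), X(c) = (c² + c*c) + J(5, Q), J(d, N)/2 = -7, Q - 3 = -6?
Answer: 9508 + √4162 ≈ 9572.5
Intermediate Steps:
Q = -3 (Q = 3 - 6 = -3)
J(d, N) = -14 (J(d, N) = 2*(-7) = -14)
X(c) = -14 + 2*c² (X(c) = (c² + c*c) - 14 = (c² + c²) - 14 = 2*c² - 14 = -14 + 2*c²)
C(-21, -61) + X(69) = √((-21)² + (-61)²) + (-14 + 2*69²) = √(441 + 3721) + (-14 + 2*4761) = √4162 + (-14 + 9522) = √4162 + 9508 = 9508 + √4162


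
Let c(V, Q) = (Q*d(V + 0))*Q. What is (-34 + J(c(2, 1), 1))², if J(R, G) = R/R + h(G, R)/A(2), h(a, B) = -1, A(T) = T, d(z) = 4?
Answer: 4489/4 ≈ 1122.3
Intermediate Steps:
c(V, Q) = 4*Q² (c(V, Q) = (Q*4)*Q = (4*Q)*Q = 4*Q²)
J(R, G) = ½ (J(R, G) = R/R - 1/2 = 1 - 1*½ = 1 - ½ = ½)
(-34 + J(c(2, 1), 1))² = (-34 + ½)² = (-67/2)² = 4489/4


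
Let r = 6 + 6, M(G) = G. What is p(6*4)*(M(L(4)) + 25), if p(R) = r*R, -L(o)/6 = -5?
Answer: 15840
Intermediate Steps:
L(o) = 30 (L(o) = -6*(-5) = 30)
r = 12
p(R) = 12*R
p(6*4)*(M(L(4)) + 25) = (12*(6*4))*(30 + 25) = (12*24)*55 = 288*55 = 15840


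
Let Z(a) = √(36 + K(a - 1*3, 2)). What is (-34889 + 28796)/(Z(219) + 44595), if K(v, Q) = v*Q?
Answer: -30190815/220968173 + 4062*√13/220968173 ≈ -0.13656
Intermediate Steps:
K(v, Q) = Q*v
Z(a) = √(30 + 2*a) (Z(a) = √(36 + 2*(a - 1*3)) = √(36 + 2*(a - 3)) = √(36 + 2*(-3 + a)) = √(36 + (-6 + 2*a)) = √(30 + 2*a))
(-34889 + 28796)/(Z(219) + 44595) = (-34889 + 28796)/(√(30 + 2*219) + 44595) = -6093/(√(30 + 438) + 44595) = -6093/(√468 + 44595) = -6093/(6*√13 + 44595) = -6093/(44595 + 6*√13)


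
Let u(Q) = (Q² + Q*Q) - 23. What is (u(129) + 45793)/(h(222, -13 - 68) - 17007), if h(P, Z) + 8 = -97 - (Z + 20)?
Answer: -79052/17051 ≈ -4.6362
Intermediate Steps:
h(P, Z) = -125 - Z (h(P, Z) = -8 + (-97 - (Z + 20)) = -8 + (-97 - (20 + Z)) = -8 + (-97 + (-20 - Z)) = -8 + (-117 - Z) = -125 - Z)
u(Q) = -23 + 2*Q² (u(Q) = (Q² + Q²) - 23 = 2*Q² - 23 = -23 + 2*Q²)
(u(129) + 45793)/(h(222, -13 - 68) - 17007) = ((-23 + 2*129²) + 45793)/((-125 - (-13 - 68)) - 17007) = ((-23 + 2*16641) + 45793)/((-125 - 1*(-81)) - 17007) = ((-23 + 33282) + 45793)/((-125 + 81) - 17007) = (33259 + 45793)/(-44 - 17007) = 79052/(-17051) = 79052*(-1/17051) = -79052/17051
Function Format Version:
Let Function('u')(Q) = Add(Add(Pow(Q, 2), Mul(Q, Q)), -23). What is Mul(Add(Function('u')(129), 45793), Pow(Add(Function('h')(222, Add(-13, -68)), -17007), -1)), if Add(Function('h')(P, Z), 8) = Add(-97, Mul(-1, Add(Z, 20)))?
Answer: Rational(-79052, 17051) ≈ -4.6362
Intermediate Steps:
Function('h')(P, Z) = Add(-125, Mul(-1, Z)) (Function('h')(P, Z) = Add(-8, Add(-97, Mul(-1, Add(Z, 20)))) = Add(-8, Add(-97, Mul(-1, Add(20, Z)))) = Add(-8, Add(-97, Add(-20, Mul(-1, Z)))) = Add(-8, Add(-117, Mul(-1, Z))) = Add(-125, Mul(-1, Z)))
Function('u')(Q) = Add(-23, Mul(2, Pow(Q, 2))) (Function('u')(Q) = Add(Add(Pow(Q, 2), Pow(Q, 2)), -23) = Add(Mul(2, Pow(Q, 2)), -23) = Add(-23, Mul(2, Pow(Q, 2))))
Mul(Add(Function('u')(129), 45793), Pow(Add(Function('h')(222, Add(-13, -68)), -17007), -1)) = Mul(Add(Add(-23, Mul(2, Pow(129, 2))), 45793), Pow(Add(Add(-125, Mul(-1, Add(-13, -68))), -17007), -1)) = Mul(Add(Add(-23, Mul(2, 16641)), 45793), Pow(Add(Add(-125, Mul(-1, -81)), -17007), -1)) = Mul(Add(Add(-23, 33282), 45793), Pow(Add(Add(-125, 81), -17007), -1)) = Mul(Add(33259, 45793), Pow(Add(-44, -17007), -1)) = Mul(79052, Pow(-17051, -1)) = Mul(79052, Rational(-1, 17051)) = Rational(-79052, 17051)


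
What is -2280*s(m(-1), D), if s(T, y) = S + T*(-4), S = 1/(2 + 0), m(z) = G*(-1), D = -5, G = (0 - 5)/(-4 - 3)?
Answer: -53580/7 ≈ -7654.3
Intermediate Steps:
G = 5/7 (G = -5/(-7) = -5*(-1/7) = 5/7 ≈ 0.71429)
m(z) = -5/7 (m(z) = (5/7)*(-1) = -5/7)
S = 1/2 ≈ 0.50000
s(T, y) = 1/2 - 4*T (s(T, y) = 1/2 + T*(-4) = 1/2 - 4*T)
-2280*s(m(-1), D) = -2280*(1/2 - 4*(-5/7)) = -2280*(1/2 + 20/7) = -2280*47/14 = -53580/7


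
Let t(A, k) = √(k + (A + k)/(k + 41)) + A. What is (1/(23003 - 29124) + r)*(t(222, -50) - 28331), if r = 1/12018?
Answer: 165758773/73562178 - 5897*I*√622/220686534 ≈ 2.2533 - 0.00066642*I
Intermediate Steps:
r = 1/12018 ≈ 8.3209e-5
t(A, k) = A + √(k + (A + k)/(41 + k)) (t(A, k) = √(k + (A + k)/(41 + k)) + A = A + √(k + (A + k)/(41 + k)))
(1/(23003 - 29124) + r)*(t(222, -50) - 28331) = (1/(23003 - 29124) + 1/12018)*((222 + √((222 - 50 - 50*(41 - 50))/(41 - 50))) - 28331) = (1/(-6121) + 1/12018)*((222 + √((222 - 50 - 50*(-9))/(-9))) - 28331) = (-1/6121 + 1/12018)*((222 + √(-(222 - 50 + 450)/9)) - 28331) = -5897*((222 + √(-⅑*622)) - 28331)/73562178 = -5897*((222 + √(-622/9)) - 28331)/73562178 = -5897*((222 + I*√622/3) - 28331)/73562178 = -5897*(-28109 + I*√622/3)/73562178 = 165758773/73562178 - 5897*I*√622/220686534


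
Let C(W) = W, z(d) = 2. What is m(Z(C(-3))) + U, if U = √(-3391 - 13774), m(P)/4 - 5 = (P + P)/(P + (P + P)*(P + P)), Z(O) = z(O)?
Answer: 188/9 + I*√17165 ≈ 20.889 + 131.02*I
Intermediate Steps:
Z(O) = 2
m(P) = 20 + 8*P/(P + 4*P²) (m(P) = 20 + 4*((P + P)/(P + (P + P)*(P + P))) = 20 + 4*((2*P)/(P + (2*P)*(2*P))) = 20 + 4*((2*P)/(P + 4*P²)) = 20 + 4*(2*P/(P + 4*P²)) = 20 + 8*P/(P + 4*P²))
U = I*√17165 (U = √(-17165) = I*√17165 ≈ 131.02*I)
m(Z(C(-3))) + U = 4*(7 + 20*2)/(1 + 4*2) + I*√17165 = 4*(7 + 40)/(1 + 8) + I*√17165 = 4*47/9 + I*√17165 = 4*(⅑)*47 + I*√17165 = 188/9 + I*√17165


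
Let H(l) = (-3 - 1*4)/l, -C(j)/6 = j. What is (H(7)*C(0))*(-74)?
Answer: 0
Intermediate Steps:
C(j) = -6*j
H(l) = -7/l (H(l) = (-3 - 4)/l = -7/l)
(H(7)*C(0))*(-74) = ((-7/7)*(-6*0))*(-74) = (-7*⅐*0)*(-74) = -1*0*(-74) = 0*(-74) = 0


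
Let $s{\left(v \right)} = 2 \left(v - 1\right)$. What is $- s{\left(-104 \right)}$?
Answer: $210$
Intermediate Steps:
$s{\left(v \right)} = -2 + 2 v$ ($s{\left(v \right)} = 2 \left(-1 + v\right) = -2 + 2 v$)
$- s{\left(-104 \right)} = - (-2 + 2 \left(-104\right)) = - (-2 - 208) = \left(-1\right) \left(-210\right) = 210$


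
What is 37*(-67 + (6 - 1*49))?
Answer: -4070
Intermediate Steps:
37*(-67 + (6 - 1*49)) = 37*(-67 + (6 - 49)) = 37*(-67 - 43) = 37*(-110) = -4070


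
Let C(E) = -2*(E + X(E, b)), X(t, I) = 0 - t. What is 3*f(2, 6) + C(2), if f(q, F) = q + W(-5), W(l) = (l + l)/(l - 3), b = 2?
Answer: 39/4 ≈ 9.7500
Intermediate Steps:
W(l) = 2*l/(-3 + l) (W(l) = (2*l)/(-3 + l) = 2*l/(-3 + l))
X(t, I) = -t
f(q, F) = 5/4 + q (f(q, F) = q + 2*(-5)/(-3 - 5) = q + 2*(-5)/(-8) = q + 2*(-5)*(-1/8) = q + 5/4 = 5/4 + q)
C(E) = 0 (C(E) = -2*(E - E) = -2*0 = 0)
3*f(2, 6) + C(2) = 3*(5/4 + 2) + 0 = 3*(13/4) + 0 = 39/4 + 0 = 39/4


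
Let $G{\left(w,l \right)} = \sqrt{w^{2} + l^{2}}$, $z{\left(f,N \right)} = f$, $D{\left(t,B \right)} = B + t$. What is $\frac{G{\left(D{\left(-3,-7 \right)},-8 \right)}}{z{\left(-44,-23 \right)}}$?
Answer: $- \frac{\sqrt{41}}{22} \approx -0.29105$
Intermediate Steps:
$G{\left(w,l \right)} = \sqrt{l^{2} + w^{2}}$
$\frac{G{\left(D{\left(-3,-7 \right)},-8 \right)}}{z{\left(-44,-23 \right)}} = \frac{\sqrt{\left(-8\right)^{2} + \left(-7 - 3\right)^{2}}}{-44} = \sqrt{64 + \left(-10\right)^{2}} \left(- \frac{1}{44}\right) = \sqrt{64 + 100} \left(- \frac{1}{44}\right) = \sqrt{164} \left(- \frac{1}{44}\right) = 2 \sqrt{41} \left(- \frac{1}{44}\right) = - \frac{\sqrt{41}}{22}$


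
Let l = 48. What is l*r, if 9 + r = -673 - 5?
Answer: -32976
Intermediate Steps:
r = -687 (r = -9 + (-673 - 5) = -9 - 678 = -687)
l*r = 48*(-687) = -32976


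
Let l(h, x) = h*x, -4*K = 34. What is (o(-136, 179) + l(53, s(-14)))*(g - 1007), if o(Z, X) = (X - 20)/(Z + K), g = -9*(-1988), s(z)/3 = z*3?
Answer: -32592440100/289 ≈ -1.1278e+8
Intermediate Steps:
K = -17/2 (K = -1/4*34 = -17/2 ≈ -8.5000)
s(z) = 9*z (s(z) = 3*(z*3) = 3*(3*z) = 9*z)
g = 17892
o(Z, X) = (-20 + X)/(-17/2 + Z) (o(Z, X) = (X - 20)/(Z - 17/2) = (-20 + X)/(-17/2 + Z))
(o(-136, 179) + l(53, s(-14)))*(g - 1007) = (2*(-20 + 179)/(-17 + 2*(-136)) + 53*(9*(-14)))*(17892 - 1007) = (2*159/(-17 - 272) + 53*(-126))*16885 = (2*159/(-289) - 6678)*16885 = (2*(-1/289)*159 - 6678)*16885 = (-318/289 - 6678)*16885 = -1930260/289*16885 = -32592440100/289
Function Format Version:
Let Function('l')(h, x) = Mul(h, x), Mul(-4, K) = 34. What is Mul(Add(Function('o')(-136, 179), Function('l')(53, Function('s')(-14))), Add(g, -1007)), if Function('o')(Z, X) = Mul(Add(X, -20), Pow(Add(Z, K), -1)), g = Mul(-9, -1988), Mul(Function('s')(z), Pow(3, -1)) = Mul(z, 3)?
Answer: Rational(-32592440100, 289) ≈ -1.1278e+8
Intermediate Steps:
K = Rational(-17, 2) (K = Mul(Rational(-1, 4), 34) = Rational(-17, 2) ≈ -8.5000)
Function('s')(z) = Mul(9, z) (Function('s')(z) = Mul(3, Mul(z, 3)) = Mul(3, Mul(3, z)) = Mul(9, z))
g = 17892
Function('o')(Z, X) = Mul(Pow(Add(Rational(-17, 2), Z), -1), Add(-20, X)) (Function('o')(Z, X) = Mul(Add(X, -20), Pow(Add(Z, Rational(-17, 2)), -1)) = Mul(Add(-20, X), Pow(Add(Rational(-17, 2), Z), -1)) = Mul(Pow(Add(Rational(-17, 2), Z), -1), Add(-20, X)))
Mul(Add(Function('o')(-136, 179), Function('l')(53, Function('s')(-14))), Add(g, -1007)) = Mul(Add(Mul(2, Pow(Add(-17, Mul(2, -136)), -1), Add(-20, 179)), Mul(53, Mul(9, -14))), Add(17892, -1007)) = Mul(Add(Mul(2, Pow(Add(-17, -272), -1), 159), Mul(53, -126)), 16885) = Mul(Add(Mul(2, Pow(-289, -1), 159), -6678), 16885) = Mul(Add(Mul(2, Rational(-1, 289), 159), -6678), 16885) = Mul(Add(Rational(-318, 289), -6678), 16885) = Mul(Rational(-1930260, 289), 16885) = Rational(-32592440100, 289)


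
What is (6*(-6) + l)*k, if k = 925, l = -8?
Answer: -40700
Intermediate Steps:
(6*(-6) + l)*k = (6*(-6) - 8)*925 = (-36 - 8)*925 = -44*925 = -40700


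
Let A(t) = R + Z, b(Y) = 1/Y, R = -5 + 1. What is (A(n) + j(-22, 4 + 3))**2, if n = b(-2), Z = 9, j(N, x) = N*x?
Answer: 22201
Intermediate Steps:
R = -4
n = -1/2 (n = 1/(-2) = -1/2 ≈ -0.50000)
A(t) = 5 (A(t) = -4 + 9 = 5)
(A(n) + j(-22, 4 + 3))**2 = (5 - 22*(4 + 3))**2 = (5 - 22*7)**2 = (5 - 154)**2 = (-149)**2 = 22201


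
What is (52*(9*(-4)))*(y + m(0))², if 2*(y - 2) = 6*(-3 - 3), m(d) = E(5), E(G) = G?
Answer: -226512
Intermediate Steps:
m(d) = 5
y = -16 (y = 2 + (6*(-3 - 3))/2 = 2 + (6*(-6))/2 = 2 + (½)*(-36) = 2 - 18 = -16)
(52*(9*(-4)))*(y + m(0))² = (52*(9*(-4)))*(-16 + 5)² = (52*(-36))*(-11)² = -1872*121 = -226512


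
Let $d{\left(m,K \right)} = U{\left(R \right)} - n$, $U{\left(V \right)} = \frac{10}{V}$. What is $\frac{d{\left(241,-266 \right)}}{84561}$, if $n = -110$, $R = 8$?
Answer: $\frac{445}{338244} \approx 0.0013156$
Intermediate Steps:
$d{\left(m,K \right)} = \frac{445}{4}$ ($d{\left(m,K \right)} = \frac{10}{8} - -110 = 10 \cdot \frac{1}{8} + 110 = \frac{5}{4} + 110 = \frac{445}{4}$)
$\frac{d{\left(241,-266 \right)}}{84561} = \frac{445}{4 \cdot 84561} = \frac{445}{4} \cdot \frac{1}{84561} = \frac{445}{338244}$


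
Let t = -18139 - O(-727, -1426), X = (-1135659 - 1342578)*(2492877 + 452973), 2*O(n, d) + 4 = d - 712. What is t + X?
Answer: -7300514483518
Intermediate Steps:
O(n, d) = -358 + d/2 (O(n, d) = -2 + (d - 712)/2 = -2 + (-712 + d)/2 = -2 + (-356 + d/2) = -358 + d/2)
X = -7300514466450 (X = -2478237*2945850 = -7300514466450)
t = -17068 (t = -18139 - (-358 + (1/2)*(-1426)) = -18139 - (-358 - 713) = -18139 - 1*(-1071) = -18139 + 1071 = -17068)
t + X = -17068 - 7300514466450 = -7300514483518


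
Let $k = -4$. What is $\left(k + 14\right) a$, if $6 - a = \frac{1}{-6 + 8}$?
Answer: $55$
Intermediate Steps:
$a = \frac{11}{2}$ ($a = 6 - \frac{1}{-6 + 8} = 6 - \frac{1}{2} = \frac{11}{2} \approx 5.5$)
$\left(k + 14\right) a = \left(-4 + 14\right) \frac{11}{2} = 10 \cdot \frac{11}{2} = 55$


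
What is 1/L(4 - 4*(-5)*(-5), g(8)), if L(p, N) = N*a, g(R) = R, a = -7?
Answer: -1/56 ≈ -0.017857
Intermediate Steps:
L(p, N) = -7*N (L(p, N) = N*(-7) = -7*N)
1/L(4 - 4*(-5)*(-5), g(8)) = 1/(-7*8) = 1/(-56) = -1/56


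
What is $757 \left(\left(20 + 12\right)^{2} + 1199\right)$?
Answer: $1682811$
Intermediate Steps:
$757 \left(\left(20 + 12\right)^{2} + 1199\right) = 757 \left(32^{2} + 1199\right) = 757 \left(1024 + 1199\right) = 757 \cdot 2223 = 1682811$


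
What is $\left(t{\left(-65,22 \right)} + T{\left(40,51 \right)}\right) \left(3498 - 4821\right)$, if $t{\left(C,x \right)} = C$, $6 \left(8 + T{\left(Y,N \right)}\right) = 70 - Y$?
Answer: $89964$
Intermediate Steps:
$T{\left(Y,N \right)} = \frac{11}{3} - \frac{Y}{6}$ ($T{\left(Y,N \right)} = -8 + \frac{70 - Y}{6} = -8 - \left(- \frac{35}{3} + \frac{Y}{6}\right) = \frac{11}{3} - \frac{Y}{6}$)
$\left(t{\left(-65,22 \right)} + T{\left(40,51 \right)}\right) \left(3498 - 4821\right) = \left(-65 + \left(\frac{11}{3} - \frac{20}{3}\right)\right) \left(3498 - 4821\right) = \left(-65 + \left(\frac{11}{3} - \frac{20}{3}\right)\right) \left(-1323\right) = \left(-65 - 3\right) \left(-1323\right) = \left(-68\right) \left(-1323\right) = 89964$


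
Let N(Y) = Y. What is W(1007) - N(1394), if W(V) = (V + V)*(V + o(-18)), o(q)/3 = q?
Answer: 1917948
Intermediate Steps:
o(q) = 3*q
W(V) = 2*V*(-54 + V) (W(V) = (V + V)*(V + 3*(-18)) = (2*V)*(V - 54) = (2*V)*(-54 + V) = 2*V*(-54 + V))
W(1007) - N(1394) = 2*1007*(-54 + 1007) - 1*1394 = 2*1007*953 - 1394 = 1919342 - 1394 = 1917948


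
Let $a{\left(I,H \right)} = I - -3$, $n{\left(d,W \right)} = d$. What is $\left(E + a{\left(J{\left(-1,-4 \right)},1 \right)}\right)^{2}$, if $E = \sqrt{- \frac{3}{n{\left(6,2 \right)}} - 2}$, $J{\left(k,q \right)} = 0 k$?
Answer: $\frac{\left(6 + i \sqrt{10}\right)^{2}}{4} \approx 6.5 + 9.4868 i$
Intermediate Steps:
$J{\left(k,q \right)} = 0$
$a{\left(I,H \right)} = 3 + I$ ($a{\left(I,H \right)} = I + 3 = 3 + I$)
$E = \frac{i \sqrt{10}}{2}$ ($E = \sqrt{- \frac{3}{6} - 2} = \sqrt{\left(-3\right) \frac{1}{6} - 2} = \sqrt{- \frac{1}{2} - 2} = \sqrt{- \frac{5}{2}} = \frac{i \sqrt{10}}{2} \approx 1.5811 i$)
$\left(E + a{\left(J{\left(-1,-4 \right)},1 \right)}\right)^{2} = \left(\frac{i \sqrt{10}}{2} + \left(3 + 0\right)\right)^{2} = \left(\frac{i \sqrt{10}}{2} + 3\right)^{2} = \left(3 + \frac{i \sqrt{10}}{2}\right)^{2}$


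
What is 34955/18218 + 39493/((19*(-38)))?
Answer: -173561491/3288349 ≈ -52.781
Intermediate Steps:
34955/18218 + 39493/((19*(-38))) = 34955*(1/18218) + 39493/(-722) = 34955/18218 + 39493*(-1/722) = 34955/18218 - 39493/722 = -173561491/3288349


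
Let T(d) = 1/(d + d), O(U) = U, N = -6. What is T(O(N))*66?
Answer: -11/2 ≈ -5.5000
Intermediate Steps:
T(d) = 1/(2*d)
T(O(N))*66 = ((½)/(-6))*66 = ((½)*(-⅙))*66 = -1/12*66 = -11/2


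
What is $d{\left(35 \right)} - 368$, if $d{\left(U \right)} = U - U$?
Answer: $-368$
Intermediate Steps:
$d{\left(U \right)} = 0$
$d{\left(35 \right)} - 368 = 0 - 368 = -368$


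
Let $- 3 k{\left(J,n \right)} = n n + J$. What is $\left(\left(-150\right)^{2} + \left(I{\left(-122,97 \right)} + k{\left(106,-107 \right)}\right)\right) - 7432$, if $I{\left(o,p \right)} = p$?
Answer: $\frac{33940}{3} \approx 11313.0$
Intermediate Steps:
$k{\left(J,n \right)} = - \frac{J}{3} - \frac{n^{2}}{3}$ ($k{\left(J,n \right)} = - \frac{n n + J}{3} = - \frac{n^{2} + J}{3} = - \frac{J + n^{2}}{3} = - \frac{J}{3} - \frac{n^{2}}{3}$)
$\left(\left(-150\right)^{2} + \left(I{\left(-122,97 \right)} + k{\left(106,-107 \right)}\right)\right) - 7432 = \left(\left(-150\right)^{2} + \left(97 - \left(\frac{106}{3} + \frac{\left(-107\right)^{2}}{3}\right)\right)\right) - 7432 = \left(22500 + \left(97 - \frac{11555}{3}\right)\right) - 7432 = \left(22500 - \frac{11264}{3}\right) - 7432 = \frac{56236}{3} - 7432 = \frac{33940}{3}$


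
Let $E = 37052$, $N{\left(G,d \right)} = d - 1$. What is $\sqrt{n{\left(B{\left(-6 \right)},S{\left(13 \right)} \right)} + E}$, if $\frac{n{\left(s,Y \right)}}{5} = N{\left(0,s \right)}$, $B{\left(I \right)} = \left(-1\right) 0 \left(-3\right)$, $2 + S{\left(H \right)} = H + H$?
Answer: $\sqrt{37047} \approx 192.48$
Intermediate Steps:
$N{\left(G,d \right)} = -1 + d$ ($N{\left(G,d \right)} = d - 1 = -1 + d$)
$S{\left(H \right)} = -2 + 2 H$ ($S{\left(H \right)} = -2 + \left(H + H\right) = -2 + 2 H$)
$B{\left(I \right)} = 0$ ($B{\left(I \right)} = 0 \left(-3\right) = 0$)
$n{\left(s,Y \right)} = -5 + 5 s$ ($n{\left(s,Y \right)} = 5 \left(-1 + s\right) = -5 + 5 s$)
$\sqrt{n{\left(B{\left(-6 \right)},S{\left(13 \right)} \right)} + E} = \sqrt{\left(-5 + 5 \cdot 0\right) + 37052} = \sqrt{\left(-5 + 0\right) + 37052} = \sqrt{-5 + 37052} = \sqrt{37047}$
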